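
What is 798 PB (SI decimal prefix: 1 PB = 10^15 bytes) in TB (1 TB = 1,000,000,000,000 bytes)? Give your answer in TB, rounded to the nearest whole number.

798 PB = 798 × 10^15 bytes = 798,000,000,000,000,000 bytes
1 TB = 10^12 bytes = 1,000,000,000,000 bytes
798,000,000,000,000,000 / 1,000,000,000,000 = 798,000 TB

798,000 TB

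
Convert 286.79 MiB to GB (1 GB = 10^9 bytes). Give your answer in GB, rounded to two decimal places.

286.79 MiB × 1,048,576 bytes/MiB = 300,721,111.04 bytes
1 GB = 10^9 bytes = 1,000,000,000 bytes
300,721,111.04 / 1,000,000,000 = 0.30 GB

0.30 GB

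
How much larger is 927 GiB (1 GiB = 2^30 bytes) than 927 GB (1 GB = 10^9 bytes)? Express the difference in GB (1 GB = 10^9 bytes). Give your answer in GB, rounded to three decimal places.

68.359 GB

927 GiB = 927 × 1,073,741,824 = 995,358,670,848 bytes
927 GB = 927 × 1,000,000,000 = 927,000,000,000 bytes
difference = 68,358,670,848 bytes
68,358,670,848 / 1,000,000,000 = 68.359 GB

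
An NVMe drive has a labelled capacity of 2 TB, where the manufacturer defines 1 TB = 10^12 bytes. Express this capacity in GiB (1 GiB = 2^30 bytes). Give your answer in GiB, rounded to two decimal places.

1,862.65 GiB

2 TB = 2 × 10^12 bytes = 2,000,000,000,000 bytes
1 GiB = 1,073,741,824 bytes
2,000,000,000,000 / 1,073,741,824 = 1,862.65 GiB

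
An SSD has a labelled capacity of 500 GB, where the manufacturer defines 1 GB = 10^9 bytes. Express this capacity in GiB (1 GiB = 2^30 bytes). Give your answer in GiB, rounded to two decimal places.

465.66 GiB

500 GB = 500 × 10^9 bytes = 500,000,000,000 bytes
1 GiB = 2^30 bytes = 1,073,741,824 bytes
500,000,000,000 / 1,073,741,824 = 465.66 GiB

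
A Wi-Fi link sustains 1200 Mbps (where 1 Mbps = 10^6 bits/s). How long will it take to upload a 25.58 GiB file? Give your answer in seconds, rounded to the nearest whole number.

25.58 GiB = 27,466,315,857.92 bytes = 219,730,526,863.36 bits
1200 Mbps = 1,200,000,000 bits/s
time = 219,730,526,863.36 / 1,200,000,000 = 183 s

183 seconds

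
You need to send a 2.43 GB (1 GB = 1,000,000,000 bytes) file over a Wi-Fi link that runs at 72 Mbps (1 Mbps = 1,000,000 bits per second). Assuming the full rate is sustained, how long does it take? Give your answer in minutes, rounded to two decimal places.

4.50 minutes

2.43 GB = 2,430,000,000 bytes = 19,440,000,000 bits
72 Mbps = 72,000,000 bits/s
time = 19,440,000,000 / 72,000,000 = 270.000 s
270.000 s / 60 = 4.50 minutes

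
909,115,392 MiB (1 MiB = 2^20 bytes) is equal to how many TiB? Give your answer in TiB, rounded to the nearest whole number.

909,115,392 MiB × 1,048,576 bytes/MiB = 953,276,581,281,792 bytes
1 TiB = 1,099,511,627,776 bytes
953,276,581,281,792 / 1,099,511,627,776 = 867 TiB

867 TiB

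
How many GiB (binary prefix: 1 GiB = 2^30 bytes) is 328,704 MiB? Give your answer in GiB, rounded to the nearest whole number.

328,704 MiB = 328,704 × 2^20 bytes = 344,671,125,504 bytes
1 GiB = 2^30 bytes = 1,073,741,824 bytes
344,671,125,504 / 1,073,741,824 = 321 GiB

321 GiB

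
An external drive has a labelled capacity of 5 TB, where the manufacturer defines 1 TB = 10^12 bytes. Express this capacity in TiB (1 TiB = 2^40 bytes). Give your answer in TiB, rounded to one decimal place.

4.5 TiB

5 TB × 1,000,000,000,000 bytes/TB = 5,000,000,000,000 bytes
1 TiB = 2^40 bytes = 1,099,511,627,776 bytes
5,000,000,000,000 / 1,099,511,627,776 = 4.5 TiB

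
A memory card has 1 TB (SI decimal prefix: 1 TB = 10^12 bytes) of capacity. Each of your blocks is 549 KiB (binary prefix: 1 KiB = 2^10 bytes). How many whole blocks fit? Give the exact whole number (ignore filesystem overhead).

1,778,802

Capacity: 1 TB = 1,000,000,000,000 bytes
Per item: 549 KiB = 562,176 bytes
⌊1,000,000,000,000 / 562,176⌋ = 1,778,802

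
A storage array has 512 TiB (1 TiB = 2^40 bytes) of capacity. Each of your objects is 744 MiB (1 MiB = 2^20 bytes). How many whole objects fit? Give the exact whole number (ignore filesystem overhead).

Capacity: 512 TiB = 562,949,953,421,312 bytes
Per item: 744 MiB = 780,140,544 bytes
⌊562,949,953,421,312 / 780,140,544⌋ = 721,600

721,600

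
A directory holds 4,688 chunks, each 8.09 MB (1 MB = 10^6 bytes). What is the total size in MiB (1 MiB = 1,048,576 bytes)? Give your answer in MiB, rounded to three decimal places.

Total = 4,688 × 8.09 MB = 37925.92 MB
= 37925.92 × 1,000,000 bytes = 37,925,920,000 bytes
1 MiB = 1,048,576 bytes
37,925,920,000 / 1,048,576 = 36,168.976 MiB

36,168.976 MiB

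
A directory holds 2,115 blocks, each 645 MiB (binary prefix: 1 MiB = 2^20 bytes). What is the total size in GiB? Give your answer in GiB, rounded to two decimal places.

Total = 2,115 × 645 MiB = 1,364,175 MiB
= 1,364,175 × 1,048,576 bytes = 1,430,441,164,800 bytes
1 GiB = 1,073,741,824 bytes
1,430,441,164,800 / 1,073,741,824 = 1,332.20 GiB

1,332.20 GiB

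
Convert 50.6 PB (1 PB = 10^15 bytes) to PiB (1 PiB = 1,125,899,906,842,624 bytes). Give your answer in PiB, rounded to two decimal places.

50.6 PB = 50.6 × 10^15 bytes = 50,600,000,000,000,000 bytes
1 PiB = 2^50 bytes = 1,125,899,906,842,624 bytes
50,600,000,000,000,000 / 1,125,899,906,842,624 = 44.94 PiB

44.94 PiB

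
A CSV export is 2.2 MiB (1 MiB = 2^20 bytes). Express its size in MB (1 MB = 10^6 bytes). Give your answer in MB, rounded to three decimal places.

2.307 MB

2.2 MiB × 1,048,576 bytes/MiB = 2,306,867.2 bytes
1 MB = 10^6 bytes = 1,000,000 bytes
2,306,867.2 / 1,000,000 = 2.307 MB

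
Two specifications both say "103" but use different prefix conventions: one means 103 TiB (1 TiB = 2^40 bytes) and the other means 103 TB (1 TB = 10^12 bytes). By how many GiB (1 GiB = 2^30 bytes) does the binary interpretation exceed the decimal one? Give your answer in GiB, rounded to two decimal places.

103 TiB = 103 × 1,099,511,627,776 = 113,249,697,660,928 bytes
103 TB = 103 × 1,000,000,000,000 = 103,000,000,000,000 bytes
difference = 10,249,697,660,928 bytes
10,249,697,660,928 / 1,073,741,824 = 9,545.77 GiB

9,545.77 GiB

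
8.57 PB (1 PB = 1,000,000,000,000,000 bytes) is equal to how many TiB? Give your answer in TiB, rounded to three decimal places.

7,794.370 TiB

8.57 PB × 1,000,000,000,000,000 bytes/PB = 8,570,000,000,000,000 bytes
1 TiB = 2^40 bytes = 1,099,511,627,776 bytes
8,570,000,000,000,000 / 1,099,511,627,776 = 7,794.370 TiB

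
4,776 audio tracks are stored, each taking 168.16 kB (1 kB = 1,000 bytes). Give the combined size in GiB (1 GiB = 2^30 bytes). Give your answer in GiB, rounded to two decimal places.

0.75 GiB

Total = 4,776 × 168.16 kB = 803132.16 kB
= 803132.16 × 1,000 bytes = 803,132,160 bytes
1 GiB = 1,073,741,824 bytes
803,132,160 / 1,073,741,824 = 0.75 GiB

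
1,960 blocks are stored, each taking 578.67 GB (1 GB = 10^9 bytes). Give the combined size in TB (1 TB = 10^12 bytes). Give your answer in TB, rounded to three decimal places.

1,134.193 TB

Total = 1,960 × 578.67 GB = 1134193.2 GB
= 1134193.2 × 1,000,000,000 bytes = 1,134,193,200,000,000 bytes
1 TB = 1,000,000,000,000 bytes
1,134,193,200,000,000 / 1,000,000,000,000 = 1,134.193 TB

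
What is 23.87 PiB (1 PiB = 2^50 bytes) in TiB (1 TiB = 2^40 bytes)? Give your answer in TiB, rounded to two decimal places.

24,442.88 TiB

23.87 PiB = 23.87 × 2^50 bytes = 26,875,230,776,333,434.88 bytes
1 TiB = 2^40 bytes = 1,099,511,627,776 bytes
26,875,230,776,333,434.88 / 1,099,511,627,776 = 24,442.88 TiB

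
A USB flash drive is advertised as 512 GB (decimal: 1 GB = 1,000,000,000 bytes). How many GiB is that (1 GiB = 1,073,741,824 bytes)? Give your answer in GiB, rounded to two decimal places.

512 GB × 1,000,000,000 bytes/GB = 512,000,000,000 bytes
1 GiB = 2^30 bytes = 1,073,741,824 bytes
512,000,000,000 / 1,073,741,824 = 476.84 GiB

476.84 GiB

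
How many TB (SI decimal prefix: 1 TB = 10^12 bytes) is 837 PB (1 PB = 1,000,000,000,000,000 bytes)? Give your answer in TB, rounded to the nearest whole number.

837 PB = 837 × 10^15 bytes = 837,000,000,000,000,000 bytes
1 TB = 1,000,000,000,000 bytes
837,000,000,000,000,000 / 1,000,000,000,000 = 837,000 TB

837,000 TB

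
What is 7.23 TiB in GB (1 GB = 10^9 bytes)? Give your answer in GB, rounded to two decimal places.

7.23 TiB = 7.23 × 2^40 bytes = 7,949,469,068,820.48 bytes
1 GB = 1,000,000,000 bytes
7,949,469,068,820.48 / 1,000,000,000 = 7,949.47 GB

7,949.47 GB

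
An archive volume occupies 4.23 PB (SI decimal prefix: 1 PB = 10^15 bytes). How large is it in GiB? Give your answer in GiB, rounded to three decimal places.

4.23 PB = 4.23 × 10^15 bytes = 4,230,000,000,000,000 bytes
1 GiB = 2^30 bytes = 1,073,741,824 bytes
4,230,000,000,000,000 / 1,073,741,824 = 3,939,494.491 GiB

3,939,494.491 GiB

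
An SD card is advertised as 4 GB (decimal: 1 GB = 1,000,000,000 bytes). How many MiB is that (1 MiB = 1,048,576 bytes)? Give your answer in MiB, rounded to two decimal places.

3,814.70 MiB

4 GB = 4 × 10^9 bytes = 4,000,000,000 bytes
1 MiB = 1,048,576 bytes
4,000,000,000 / 1,048,576 = 3,814.70 MiB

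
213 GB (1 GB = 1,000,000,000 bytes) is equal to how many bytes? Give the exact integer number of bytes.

213 × 1,000,000,000 = 213,000,000,000 bytes  (1 GB = 10^9 bytes)

213,000,000,000 bytes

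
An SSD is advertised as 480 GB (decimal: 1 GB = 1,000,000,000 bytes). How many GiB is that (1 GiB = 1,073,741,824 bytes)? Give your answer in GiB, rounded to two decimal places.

480 GB × 1,000,000,000 bytes/GB = 480,000,000,000 bytes
1 GiB = 2^30 bytes = 1,073,741,824 bytes
480,000,000,000 / 1,073,741,824 = 447.03 GiB

447.03 GiB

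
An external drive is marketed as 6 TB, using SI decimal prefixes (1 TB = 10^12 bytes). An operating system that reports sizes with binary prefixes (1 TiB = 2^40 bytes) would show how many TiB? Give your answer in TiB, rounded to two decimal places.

5.46 TiB

6 TB = 6 × 10^12 bytes = 6,000,000,000,000 bytes
1 TiB = 1,099,511,627,776 bytes
6,000,000,000,000 / 1,099,511,627,776 = 5.46 TiB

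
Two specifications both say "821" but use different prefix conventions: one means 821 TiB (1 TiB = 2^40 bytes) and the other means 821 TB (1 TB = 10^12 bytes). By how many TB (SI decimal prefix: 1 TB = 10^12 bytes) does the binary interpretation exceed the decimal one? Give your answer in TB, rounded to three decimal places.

821 TiB = 821 × 1,099,511,627,776 = 902,699,046,404,096 bytes
821 TB = 821 × 1,000,000,000,000 = 821,000,000,000,000 bytes
difference = 81,699,046,404,096 bytes
81,699,046,404,096 / 1,000,000,000,000 = 81.699 TB

81.699 TB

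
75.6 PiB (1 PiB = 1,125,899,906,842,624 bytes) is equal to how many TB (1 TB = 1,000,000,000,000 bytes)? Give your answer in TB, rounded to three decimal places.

75.6 PiB = 75.6 × 2^50 bytes = 85,118,032,957,302,374.4 bytes
1 TB = 1,000,000,000,000 bytes
85,118,032,957,302,374.4 / 1,000,000,000,000 = 85,118.033 TB

85,118.033 TB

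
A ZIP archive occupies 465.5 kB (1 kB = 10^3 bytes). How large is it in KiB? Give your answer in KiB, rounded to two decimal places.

465.5 kB = 465.5 × 10^3 bytes = 465,500 bytes
1 KiB = 1,024 bytes
465,500 / 1,024 = 454.59 KiB

454.59 KiB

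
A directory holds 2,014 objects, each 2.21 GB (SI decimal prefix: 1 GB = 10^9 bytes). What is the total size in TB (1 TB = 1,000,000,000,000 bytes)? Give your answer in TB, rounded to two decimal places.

Total = 2,014 × 2.21 GB = 4450.94 GB
= 4450.94 × 1,000,000,000 bytes = 4,450,940,000,000 bytes
1 TB = 1,000,000,000,000 bytes
4,450,940,000,000 / 1,000,000,000,000 = 4.45 TB

4.45 TB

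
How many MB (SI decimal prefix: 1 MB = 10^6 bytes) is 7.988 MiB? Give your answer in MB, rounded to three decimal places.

7.988 MiB × 1,048,576 bytes/MiB = 8,376,025.088 bytes
1 MB = 10^6 bytes = 1,000,000 bytes
8,376,025.088 / 1,000,000 = 8.376 MB

8.376 MB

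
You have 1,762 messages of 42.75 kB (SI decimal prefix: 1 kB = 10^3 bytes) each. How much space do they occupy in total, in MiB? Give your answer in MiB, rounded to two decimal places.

Total = 1,762 × 42.75 kB = 75325.5 kB
= 75325.5 × 1,000 bytes = 75,325,500 bytes
1 MiB = 1,048,576 bytes
75,325,500 / 1,048,576 = 71.84 MiB

71.84 MiB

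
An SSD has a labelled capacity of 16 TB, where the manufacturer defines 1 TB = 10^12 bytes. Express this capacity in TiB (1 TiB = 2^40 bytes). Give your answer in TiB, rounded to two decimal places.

16 TB × 1,000,000,000,000 bytes/TB = 16,000,000,000,000 bytes
1 TiB = 2^40 bytes = 1,099,511,627,776 bytes
16,000,000,000,000 / 1,099,511,627,776 = 14.55 TiB

14.55 TiB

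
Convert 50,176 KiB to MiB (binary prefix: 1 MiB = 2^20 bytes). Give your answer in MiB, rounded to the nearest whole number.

49 MiB

50,176 KiB = 50,176 × 2^10 bytes = 51,380,224 bytes
1 MiB = 1,048,576 bytes
51,380,224 / 1,048,576 = 49 MiB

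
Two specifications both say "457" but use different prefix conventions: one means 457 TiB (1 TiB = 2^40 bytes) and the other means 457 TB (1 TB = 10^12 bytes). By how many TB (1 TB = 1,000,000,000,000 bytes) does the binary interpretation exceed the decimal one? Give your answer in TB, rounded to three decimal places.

45.477 TB

457 TiB = 457 × 1,099,511,627,776 = 502,476,813,893,632 bytes
457 TB = 457 × 1,000,000,000,000 = 457,000,000,000,000 bytes
difference = 45,476,813,893,632 bytes
45,476,813,893,632 / 1,000,000,000,000 = 45.477 TB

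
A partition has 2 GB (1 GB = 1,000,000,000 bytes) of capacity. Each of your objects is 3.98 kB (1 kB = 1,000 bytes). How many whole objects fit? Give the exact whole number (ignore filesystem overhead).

Capacity: 2 GB = 2,000,000,000 bytes
Per item: 3.98 kB = 3,980 bytes
⌊2,000,000,000 / 3,980⌋ = 502,512

502,512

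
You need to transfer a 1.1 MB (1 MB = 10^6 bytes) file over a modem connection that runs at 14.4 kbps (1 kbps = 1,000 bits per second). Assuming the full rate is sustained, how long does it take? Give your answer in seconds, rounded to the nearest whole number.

611 seconds

1.1 MB = 1,100,000 bytes = 8,800,000 bits
14.4 kbps = 14,400 bits/s
time = 8,800,000 / 14,400 = 611 s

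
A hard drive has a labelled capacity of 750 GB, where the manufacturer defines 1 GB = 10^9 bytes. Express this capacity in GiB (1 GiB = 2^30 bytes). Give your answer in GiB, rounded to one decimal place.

750 GB = 750 × 10^9 bytes = 750,000,000,000 bytes
1 GiB = 1,073,741,824 bytes
750,000,000,000 / 1,073,741,824 = 698.5 GiB

698.5 GiB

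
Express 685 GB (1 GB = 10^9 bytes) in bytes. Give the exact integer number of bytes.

685 × 1,000,000,000 = 685,000,000,000 bytes  (1 GB = 10^9 bytes)

685,000,000,000 bytes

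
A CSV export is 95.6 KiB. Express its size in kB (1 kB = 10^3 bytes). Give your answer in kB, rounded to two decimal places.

95.6 KiB × 1,024 bytes/KiB = 97,894.4 bytes
1 kB = 10^3 bytes = 1,000 bytes
97,894.4 / 1,000 = 97.89 kB

97.89 kB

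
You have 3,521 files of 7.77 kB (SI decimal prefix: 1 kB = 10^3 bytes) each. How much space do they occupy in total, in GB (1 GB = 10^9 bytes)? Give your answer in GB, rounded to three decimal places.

Total = 3,521 × 7.77 kB = 27358.17 kB
= 27358.17 × 1,000 bytes = 27,358,170 bytes
1 GB = 1,000,000,000 bytes
27,358,170 / 1,000,000,000 = 0.027 GB

0.027 GB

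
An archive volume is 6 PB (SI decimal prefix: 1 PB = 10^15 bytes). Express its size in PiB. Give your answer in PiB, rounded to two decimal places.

6 PB × 1,000,000,000,000,000 bytes/PB = 6,000,000,000,000,000 bytes
1 PiB = 1,125,899,906,842,624 bytes
6,000,000,000,000,000 / 1,125,899,906,842,624 = 5.33 PiB

5.33 PiB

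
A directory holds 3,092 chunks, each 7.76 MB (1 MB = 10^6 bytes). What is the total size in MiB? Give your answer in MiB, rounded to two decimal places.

Total = 3,092 × 7.76 MB = 23993.92 MB
= 23993.92 × 1,000,000 bytes = 23,993,920,000 bytes
1 MiB = 1,048,576 bytes
23,993,920,000 / 1,048,576 = 22,882.39 MiB

22,882.39 MiB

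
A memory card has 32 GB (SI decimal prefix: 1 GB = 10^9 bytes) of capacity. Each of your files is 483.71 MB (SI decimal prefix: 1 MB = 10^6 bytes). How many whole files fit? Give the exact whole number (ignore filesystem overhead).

Capacity: 32 GB = 32,000,000,000 bytes
Per item: 483.71 MB = 483,710,000 bytes
⌊32,000,000,000 / 483,710,000⌋ = 66

66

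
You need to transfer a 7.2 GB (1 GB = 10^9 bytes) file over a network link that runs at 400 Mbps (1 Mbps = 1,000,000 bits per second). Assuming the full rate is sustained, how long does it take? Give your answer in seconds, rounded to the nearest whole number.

7.2 GB = 7,200,000,000 bytes = 57,600,000,000 bits
400 Mbps = 400,000,000 bits/s
time = 57,600,000,000 / 400,000,000 = 144 s

144 seconds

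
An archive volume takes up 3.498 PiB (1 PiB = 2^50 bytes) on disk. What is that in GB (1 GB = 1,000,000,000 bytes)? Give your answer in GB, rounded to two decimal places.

3,938,397.87 GB

3.498 PiB = 3.498 × 2^50 bytes = 3,938,397,874,135,498.752 bytes
1 GB = 1,000,000,000 bytes
3,938,397,874,135,498.752 / 1,000,000,000 = 3,938,397.87 GB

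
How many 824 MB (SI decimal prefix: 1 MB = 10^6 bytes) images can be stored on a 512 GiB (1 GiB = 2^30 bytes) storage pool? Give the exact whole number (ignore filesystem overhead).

667

Capacity: 512 GiB = 549,755,813,888 bytes
Per item: 824 MB = 824,000,000 bytes
⌊549,755,813,888 / 824,000,000⌋ = 667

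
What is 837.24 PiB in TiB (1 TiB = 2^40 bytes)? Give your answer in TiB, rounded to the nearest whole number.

857,334 TiB

837.24 PiB = 837.24 × 2^50 bytes = 942,648,438,004,918,517.76 bytes
1 TiB = 1,099,511,627,776 bytes
942,648,438,004,918,517.76 / 1,099,511,627,776 = 857,334 TiB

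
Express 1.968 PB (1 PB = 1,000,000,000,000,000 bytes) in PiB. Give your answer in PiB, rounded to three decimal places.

1.968 PB × 1,000,000,000,000,000 bytes/PB = 1,968,000,000,000,000 bytes
1 PiB = 2^50 bytes = 1,125,899,906,842,624 bytes
1,968,000,000,000,000 / 1,125,899,906,842,624 = 1.748 PiB

1.748 PiB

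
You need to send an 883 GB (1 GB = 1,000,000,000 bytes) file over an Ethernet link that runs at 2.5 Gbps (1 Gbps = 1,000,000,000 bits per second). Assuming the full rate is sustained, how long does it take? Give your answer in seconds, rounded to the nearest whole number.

2,826 seconds

883 GB = 883,000,000,000 bytes = 7,064,000,000,000 bits
2.5 Gbps = 2,500,000,000 bits/s
time = 7,064,000,000,000 / 2,500,000,000 = 2,826 s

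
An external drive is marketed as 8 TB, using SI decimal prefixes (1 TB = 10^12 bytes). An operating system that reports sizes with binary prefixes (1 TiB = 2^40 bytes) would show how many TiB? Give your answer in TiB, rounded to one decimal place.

7.3 TiB

8 TB = 8 × 10^12 bytes = 8,000,000,000,000 bytes
1 TiB = 1,099,511,627,776 bytes
8,000,000,000,000 / 1,099,511,627,776 = 7.3 TiB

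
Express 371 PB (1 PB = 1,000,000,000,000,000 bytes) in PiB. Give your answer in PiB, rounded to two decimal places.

371 PB × 1,000,000,000,000,000 bytes/PB = 371,000,000,000,000,000 bytes
1 PiB = 2^50 bytes = 1,125,899,906,842,624 bytes
371,000,000,000,000,000 / 1,125,899,906,842,624 = 329.51 PiB

329.51 PiB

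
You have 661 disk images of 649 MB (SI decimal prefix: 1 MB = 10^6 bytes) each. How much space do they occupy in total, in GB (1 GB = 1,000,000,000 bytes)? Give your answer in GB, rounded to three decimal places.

Total = 661 × 649 MB = 428,989 MB
= 428,989 × 1,000,000 bytes = 428,989,000,000 bytes
1 GB = 1,000,000,000 bytes
428,989,000,000 / 1,000,000,000 = 428.989 GB

428.989 GB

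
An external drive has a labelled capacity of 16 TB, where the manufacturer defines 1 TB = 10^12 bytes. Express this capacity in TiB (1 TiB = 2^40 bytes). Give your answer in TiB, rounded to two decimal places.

14.55 TiB

16 TB × 1,000,000,000,000 bytes/TB = 16,000,000,000,000 bytes
1 TiB = 2^40 bytes = 1,099,511,627,776 bytes
16,000,000,000,000 / 1,099,511,627,776 = 14.55 TiB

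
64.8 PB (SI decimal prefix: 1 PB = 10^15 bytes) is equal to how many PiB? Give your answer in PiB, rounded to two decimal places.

64.8 PB = 64.8 × 10^15 bytes = 64,800,000,000,000,000 bytes
1 PiB = 2^50 bytes = 1,125,899,906,842,624 bytes
64,800,000,000,000,000 / 1,125,899,906,842,624 = 57.55 PiB

57.55 PiB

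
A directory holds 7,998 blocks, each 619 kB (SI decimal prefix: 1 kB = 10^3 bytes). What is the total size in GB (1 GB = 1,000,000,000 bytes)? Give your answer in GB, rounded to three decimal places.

4.951 GB

Total = 7,998 × 619 kB = 4,950,762 kB
= 4,950,762 × 1,000 bytes = 4,950,762,000 bytes
1 GB = 1,000,000,000 bytes
4,950,762,000 / 1,000,000,000 = 4.951 GB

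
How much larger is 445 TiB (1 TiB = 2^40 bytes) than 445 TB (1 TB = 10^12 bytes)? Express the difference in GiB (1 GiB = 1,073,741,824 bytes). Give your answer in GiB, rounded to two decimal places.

41,241.45 GiB

445 TiB = 445 × 1,099,511,627,776 = 489,282,674,360,320 bytes
445 TB = 445 × 1,000,000,000,000 = 445,000,000,000,000 bytes
difference = 44,282,674,360,320 bytes
44,282,674,360,320 / 1,073,741,824 = 41,241.45 GiB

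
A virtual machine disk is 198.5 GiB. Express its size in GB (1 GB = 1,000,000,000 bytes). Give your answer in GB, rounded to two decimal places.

198.5 GiB = 198.5 × 2^30 bytes = 213,137,752,064 bytes
1 GB = 10^9 bytes = 1,000,000,000 bytes
213,137,752,064 / 1,000,000,000 = 213.14 GB

213.14 GB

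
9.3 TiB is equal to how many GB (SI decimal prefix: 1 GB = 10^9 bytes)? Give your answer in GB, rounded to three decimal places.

9.3 TiB × 1,099,511,627,776 bytes/TiB = 10,225,458,138,316.8 bytes
1 GB = 10^9 bytes = 1,000,000,000 bytes
10,225,458,138,316.8 / 1,000,000,000 = 10,225.458 GB

10,225.458 GB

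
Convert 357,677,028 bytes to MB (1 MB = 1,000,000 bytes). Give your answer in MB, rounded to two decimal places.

357.68 MB

357,677,028 bytes given.
1 MB = 1,000,000 bytes
357,677,028 / 1,000,000 = 357.68 MB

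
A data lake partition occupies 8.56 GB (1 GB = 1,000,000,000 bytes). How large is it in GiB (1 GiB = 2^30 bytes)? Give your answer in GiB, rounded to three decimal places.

8.56 GB = 8.56 × 10^9 bytes = 8,560,000,000 bytes
1 GiB = 1,073,741,824 bytes
8,560,000,000 / 1,073,741,824 = 7.972 GiB

7.972 GiB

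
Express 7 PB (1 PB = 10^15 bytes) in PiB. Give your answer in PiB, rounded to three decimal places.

7 PB × 1,000,000,000,000,000 bytes/PB = 7,000,000,000,000,000 bytes
1 PiB = 2^50 bytes = 1,125,899,906,842,624 bytes
7,000,000,000,000,000 / 1,125,899,906,842,624 = 6.217 PiB

6.217 PiB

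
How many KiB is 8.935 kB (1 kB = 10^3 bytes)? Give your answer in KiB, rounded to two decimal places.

8.73 KiB

8.935 kB × 1,000 bytes/kB = 8,935 bytes
1 KiB = 1,024 bytes
8,935 / 1,024 = 8.73 KiB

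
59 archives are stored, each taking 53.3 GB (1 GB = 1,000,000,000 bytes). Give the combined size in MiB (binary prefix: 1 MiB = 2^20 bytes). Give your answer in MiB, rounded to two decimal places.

2,999,019.62 MiB

Total = 59 × 53.3 GB = 3144.7 GB
= 3144.7 × 1,000,000,000 bytes = 3,144,700,000,000 bytes
1 MiB = 1,048,576 bytes
3,144,700,000,000 / 1,048,576 = 2,999,019.62 MiB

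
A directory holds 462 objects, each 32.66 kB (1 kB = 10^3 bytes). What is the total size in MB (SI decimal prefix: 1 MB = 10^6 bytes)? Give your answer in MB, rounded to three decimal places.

Total = 462 × 32.66 kB = 15088.92 kB
= 15088.92 × 1,000 bytes = 15,088,920 bytes
1 MB = 1,000,000 bytes
15,088,920 / 1,000,000 = 15.089 MB

15.089 MB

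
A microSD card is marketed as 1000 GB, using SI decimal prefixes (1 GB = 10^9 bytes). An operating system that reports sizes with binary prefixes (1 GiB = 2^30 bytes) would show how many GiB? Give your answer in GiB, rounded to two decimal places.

1000 GB × 1,000,000,000 bytes/GB = 1,000,000,000,000 bytes
1 GiB = 2^30 bytes = 1,073,741,824 bytes
1,000,000,000,000 / 1,073,741,824 = 931.32 GiB

931.32 GiB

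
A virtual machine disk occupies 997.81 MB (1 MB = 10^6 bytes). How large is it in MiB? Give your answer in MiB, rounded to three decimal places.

997.81 MB = 997.81 × 10^6 bytes = 997,810,000 bytes
1 MiB = 1,048,576 bytes
997,810,000 / 1,048,576 = 951.586 MiB

951.586 MiB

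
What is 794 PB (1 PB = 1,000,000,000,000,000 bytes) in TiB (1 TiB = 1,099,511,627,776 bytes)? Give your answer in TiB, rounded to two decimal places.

794 PB × 1,000,000,000,000,000 bytes/PB = 794,000,000,000,000,000 bytes
1 TiB = 1,099,511,627,776 bytes
794,000,000,000,000,000 / 1,099,511,627,776 = 722,138.79 TiB

722,138.79 TiB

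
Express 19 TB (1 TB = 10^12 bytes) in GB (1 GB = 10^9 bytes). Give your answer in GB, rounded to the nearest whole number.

19 TB = 19 × 10^12 bytes = 19,000,000,000,000 bytes
1 GB = 1,000,000,000 bytes
19,000,000,000,000 / 1,000,000,000 = 19,000 GB

19,000 GB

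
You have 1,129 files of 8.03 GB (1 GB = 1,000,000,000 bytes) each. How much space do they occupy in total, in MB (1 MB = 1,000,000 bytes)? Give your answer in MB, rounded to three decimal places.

9,065,870.000 MB

Total = 1,129 × 8.03 GB = 9065.87 GB
= 9065.87 × 1,000,000,000 bytes = 9,065,870,000,000 bytes
1 MB = 1,000,000 bytes
9,065,870,000,000 / 1,000,000 = 9,065,870.000 MB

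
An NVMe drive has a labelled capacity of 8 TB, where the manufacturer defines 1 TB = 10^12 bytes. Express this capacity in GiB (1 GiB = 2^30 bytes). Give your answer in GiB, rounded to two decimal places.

8 TB × 1,000,000,000,000 bytes/TB = 8,000,000,000,000 bytes
1 GiB = 1,073,741,824 bytes
8,000,000,000,000 / 1,073,741,824 = 7,450.58 GiB

7,450.58 GiB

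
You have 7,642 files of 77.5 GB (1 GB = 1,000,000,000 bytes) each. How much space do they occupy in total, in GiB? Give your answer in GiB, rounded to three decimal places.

551,580.451 GiB

Total = 7,642 × 77.5 GB = 592,255 GB
= 592,255 × 1,000,000,000 bytes = 592,255,000,000,000 bytes
1 GiB = 1,073,741,824 bytes
592,255,000,000,000 / 1,073,741,824 = 551,580.451 GiB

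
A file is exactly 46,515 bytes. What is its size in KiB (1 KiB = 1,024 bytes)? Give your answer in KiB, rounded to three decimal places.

46,515 bytes given.
1 KiB = 1,024 bytes
46,515 / 1,024 = 45.425 KiB

45.425 KiB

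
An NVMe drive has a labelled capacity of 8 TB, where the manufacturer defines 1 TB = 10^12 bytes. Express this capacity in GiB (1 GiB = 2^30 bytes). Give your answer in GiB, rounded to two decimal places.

8 TB = 8 × 10^12 bytes = 8,000,000,000,000 bytes
1 GiB = 1,073,741,824 bytes
8,000,000,000,000 / 1,073,741,824 = 7,450.58 GiB

7,450.58 GiB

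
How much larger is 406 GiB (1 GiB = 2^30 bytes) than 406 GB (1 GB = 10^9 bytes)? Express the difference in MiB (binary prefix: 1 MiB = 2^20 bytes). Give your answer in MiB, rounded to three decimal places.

28,552.228 MiB

406 GiB = 406 × 1,073,741,824 = 435,939,180,544 bytes
406 GB = 406 × 1,000,000,000 = 406,000,000,000 bytes
difference = 29,939,180,544 bytes
29,939,180,544 / 1,048,576 = 28,552.228 MiB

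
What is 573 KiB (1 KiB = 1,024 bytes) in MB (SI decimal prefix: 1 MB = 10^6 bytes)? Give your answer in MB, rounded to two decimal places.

0.59 MB

573 KiB × 1,024 bytes/KiB = 586,752 bytes
1 MB = 1,000,000 bytes
586,752 / 1,000,000 = 0.59 MB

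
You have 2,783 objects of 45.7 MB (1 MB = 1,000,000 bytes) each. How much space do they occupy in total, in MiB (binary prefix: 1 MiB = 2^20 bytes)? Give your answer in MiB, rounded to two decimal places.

121,291.26 MiB

Total = 2,783 × 45.7 MB = 127183.1 MB
= 127183.1 × 1,000,000 bytes = 127,183,100,000 bytes
1 MiB = 1,048,576 bytes
127,183,100,000 / 1,048,576 = 121,291.26 MiB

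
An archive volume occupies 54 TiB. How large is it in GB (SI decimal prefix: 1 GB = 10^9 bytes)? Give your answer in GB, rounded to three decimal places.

54 TiB = 54 × 2^40 bytes = 59,373,627,899,904 bytes
1 GB = 10^9 bytes = 1,000,000,000 bytes
59,373,627,899,904 / 1,000,000,000 = 59,373.628 GB

59,373.628 GB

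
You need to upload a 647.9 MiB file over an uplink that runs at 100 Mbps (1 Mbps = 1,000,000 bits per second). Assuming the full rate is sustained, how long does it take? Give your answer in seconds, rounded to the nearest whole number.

647.9 MiB = 679,372,390.4 bytes = 5,434,979,123.2 bits
100 Mbps = 100,000,000 bits/s
time = 5,434,979,123.2 / 100,000,000 = 54 s

54 seconds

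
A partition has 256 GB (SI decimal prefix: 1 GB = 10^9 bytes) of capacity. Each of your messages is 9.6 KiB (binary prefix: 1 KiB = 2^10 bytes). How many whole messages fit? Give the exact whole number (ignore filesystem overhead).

Capacity: 256 GB = 256,000,000,000 bytes
Per item: 9.6 KiB = 9,830.4 bytes
⌊256,000,000,000 / 9,830.4⌋ = 26,041,666

26,041,666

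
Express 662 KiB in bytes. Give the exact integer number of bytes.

662 × 1,024 = 677,888 bytes

677,888 bytes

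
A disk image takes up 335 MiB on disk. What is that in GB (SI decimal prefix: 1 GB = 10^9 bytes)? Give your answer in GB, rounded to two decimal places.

0.35 GB

335 MiB × 1,048,576 bytes/MiB = 351,272,960 bytes
1 GB = 1,000,000,000 bytes
351,272,960 / 1,000,000,000 = 0.35 GB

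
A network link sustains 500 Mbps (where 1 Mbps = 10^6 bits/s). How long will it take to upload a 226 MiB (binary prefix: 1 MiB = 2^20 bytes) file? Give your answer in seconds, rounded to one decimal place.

226 MiB = 236,978,176 bytes = 1,895,825,408 bits
500 Mbps = 500,000,000 bits/s
time = 1,895,825,408 / 500,000,000 = 3.8 s

3.8 seconds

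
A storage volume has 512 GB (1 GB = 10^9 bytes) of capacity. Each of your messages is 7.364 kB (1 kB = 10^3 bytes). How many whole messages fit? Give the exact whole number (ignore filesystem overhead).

Capacity: 512 GB = 512,000,000,000 bytes
Per item: 7.364 kB = 7,364 bytes
⌊512,000,000,000 / 7,364⌋ = 69,527,430

69,527,430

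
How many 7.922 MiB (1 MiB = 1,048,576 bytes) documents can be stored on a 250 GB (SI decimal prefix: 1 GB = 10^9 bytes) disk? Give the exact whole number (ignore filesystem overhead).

30,095

Capacity: 250 GB = 250,000,000,000 bytes
Per item: 7.922 MiB = 8,306,819.072 bytes
⌊250,000,000,000 / 8,306,819.072⌋ = 30,095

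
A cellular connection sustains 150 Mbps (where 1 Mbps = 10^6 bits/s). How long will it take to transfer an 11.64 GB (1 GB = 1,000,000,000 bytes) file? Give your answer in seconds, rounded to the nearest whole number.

11.64 GB = 11,640,000,000 bytes = 93,120,000,000 bits
150 Mbps = 150,000,000 bits/s
time = 93,120,000,000 / 150,000,000 = 621 s

621 seconds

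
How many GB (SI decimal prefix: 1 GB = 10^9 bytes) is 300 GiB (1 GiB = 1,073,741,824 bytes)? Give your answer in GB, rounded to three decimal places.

322.123 GB

300 GiB = 300 × 2^30 bytes = 322,122,547,200 bytes
1 GB = 1,000,000,000 bytes
322,122,547,200 / 1,000,000,000 = 322.123 GB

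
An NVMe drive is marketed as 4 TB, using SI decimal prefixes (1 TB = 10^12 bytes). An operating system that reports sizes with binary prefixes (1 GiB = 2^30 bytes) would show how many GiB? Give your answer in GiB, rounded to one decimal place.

4 TB = 4 × 10^12 bytes = 4,000,000,000,000 bytes
1 GiB = 1,073,741,824 bytes
4,000,000,000,000 / 1,073,741,824 = 3,725.3 GiB

3,725.3 GiB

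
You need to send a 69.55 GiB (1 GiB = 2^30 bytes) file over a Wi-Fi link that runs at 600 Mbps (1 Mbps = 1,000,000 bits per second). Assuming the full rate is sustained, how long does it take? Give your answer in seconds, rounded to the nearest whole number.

69.55 GiB = 74,678,743,859.2 bytes = 597,429,950,873.6 bits
600 Mbps = 600,000,000 bits/s
time = 597,429,950,873.6 / 600,000,000 = 996 s

996 seconds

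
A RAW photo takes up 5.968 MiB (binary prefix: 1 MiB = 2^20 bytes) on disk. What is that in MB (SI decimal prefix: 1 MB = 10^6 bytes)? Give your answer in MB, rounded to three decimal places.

5.968 MiB × 1,048,576 bytes/MiB = 6,257,901.568 bytes
1 MB = 1,000,000 bytes
6,257,901.568 / 1,000,000 = 6.258 MB

6.258 MB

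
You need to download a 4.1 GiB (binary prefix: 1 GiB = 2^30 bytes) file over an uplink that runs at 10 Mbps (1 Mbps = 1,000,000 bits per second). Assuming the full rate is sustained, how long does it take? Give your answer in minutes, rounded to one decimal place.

58.7 minutes

4.1 GiB = 4,402,341,478.4 bytes = 35,218,731,827.2 bits
10 Mbps = 10,000,000 bits/s
time = 35,218,731,827.2 / 10,000,000 = 3,521.87 s
3,521.87 s / 60 = 58.7 minutes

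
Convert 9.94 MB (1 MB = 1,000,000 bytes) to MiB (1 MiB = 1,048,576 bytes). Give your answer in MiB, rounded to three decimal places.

9.480 MiB

9.94 MB × 1,000,000 bytes/MB = 9,940,000 bytes
1 MiB = 2^20 bytes = 1,048,576 bytes
9,940,000 / 1,048,576 = 9.480 MiB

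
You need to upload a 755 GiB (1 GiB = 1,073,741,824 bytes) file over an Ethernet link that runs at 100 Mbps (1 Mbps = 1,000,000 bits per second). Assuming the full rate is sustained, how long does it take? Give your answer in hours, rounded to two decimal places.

755 GiB = 810,675,077,120 bytes = 6,485,400,616,960 bits
100 Mbps = 100,000,000 bits/s
time = 6,485,400,616,960 / 100,000,000 = 64,854.0062 s
64,854.0062 s / 3600 = 18.02 hours

18.02 hours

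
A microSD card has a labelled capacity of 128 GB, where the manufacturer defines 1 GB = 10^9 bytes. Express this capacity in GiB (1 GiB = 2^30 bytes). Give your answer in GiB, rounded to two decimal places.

119.21 GiB

128 GB × 1,000,000,000 bytes/GB = 128,000,000,000 bytes
1 GiB = 1,073,741,824 bytes
128,000,000,000 / 1,073,741,824 = 119.21 GiB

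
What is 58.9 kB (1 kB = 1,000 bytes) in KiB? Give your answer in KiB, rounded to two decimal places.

57.52 KiB

58.9 kB = 58.9 × 10^3 bytes = 58,900 bytes
1 KiB = 1,024 bytes
58,900 / 1,024 = 57.52 KiB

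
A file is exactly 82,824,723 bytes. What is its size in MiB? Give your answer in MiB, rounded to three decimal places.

78.988 MiB

82,824,723 bytes given.
1 MiB = 2^20 bytes = 1,048,576 bytes
82,824,723 / 1,048,576 = 78.988 MiB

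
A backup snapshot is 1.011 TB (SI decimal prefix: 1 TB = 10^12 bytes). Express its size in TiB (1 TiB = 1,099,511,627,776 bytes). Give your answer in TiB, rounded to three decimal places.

1.011 TB × 1,000,000,000,000 bytes/TB = 1,011,000,000,000 bytes
1 TiB = 1,099,511,627,776 bytes
1,011,000,000,000 / 1,099,511,627,776 = 0.919 TiB

0.919 TiB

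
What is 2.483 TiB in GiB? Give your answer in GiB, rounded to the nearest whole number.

2.483 TiB = 2.483 × 2^40 bytes = 2,730,087,371,767.808 bytes
1 GiB = 1,073,741,824 bytes
2,730,087,371,767.808 / 1,073,741,824 = 2,543 GiB

2,543 GiB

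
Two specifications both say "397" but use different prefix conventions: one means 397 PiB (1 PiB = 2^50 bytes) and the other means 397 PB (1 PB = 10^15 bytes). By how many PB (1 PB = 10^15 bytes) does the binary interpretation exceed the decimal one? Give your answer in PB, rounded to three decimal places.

397 PiB = 397 × 1,125,899,906,842,624 = 446,982,263,016,521,728 bytes
397 PB = 397 × 1,000,000,000,000,000 = 397,000,000,000,000,000 bytes
difference = 49,982,263,016,521,728 bytes
49,982,263,016,521,728 / 1,000,000,000,000,000 = 49.982 PB

49.982 PB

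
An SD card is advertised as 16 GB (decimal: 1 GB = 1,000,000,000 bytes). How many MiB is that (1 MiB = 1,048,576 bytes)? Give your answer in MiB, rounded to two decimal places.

16 GB = 16 × 10^9 bytes = 16,000,000,000 bytes
1 MiB = 1,048,576 bytes
16,000,000,000 / 1,048,576 = 15,258.79 MiB

15,258.79 MiB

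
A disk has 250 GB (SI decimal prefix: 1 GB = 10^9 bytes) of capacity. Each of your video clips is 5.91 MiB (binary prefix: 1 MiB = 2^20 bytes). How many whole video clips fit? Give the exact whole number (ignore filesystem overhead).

40,341

Capacity: 250 GB = 250,000,000,000 bytes
Per item: 5.91 MiB = 6,197,084.16 bytes
⌊250,000,000,000 / 6,197,084.16⌋ = 40,341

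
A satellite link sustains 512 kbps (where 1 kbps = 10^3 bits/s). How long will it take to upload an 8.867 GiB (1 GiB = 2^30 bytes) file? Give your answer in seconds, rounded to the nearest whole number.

8.867 GiB = 9,520,868,753.408 bytes = 76,166,950,027.264 bits
512 kbps = 512,000 bits/s
time = 76,166,950,027.264 / 512,000 = 148,764 s

148,764 seconds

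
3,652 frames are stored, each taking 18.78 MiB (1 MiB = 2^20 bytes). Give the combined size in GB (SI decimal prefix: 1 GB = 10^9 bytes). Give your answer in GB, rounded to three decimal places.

Total = 3,652 × 18.78 MiB = 68584.56 MiB
= 68584.56 × 1,048,576 bytes = 71,916,123,586.56 bytes
1 GB = 1,000,000,000 bytes
71,916,123,586.56 / 1,000,000,000 = 71.916 GB

71.916 GB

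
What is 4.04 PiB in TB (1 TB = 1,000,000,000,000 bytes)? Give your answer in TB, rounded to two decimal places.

4,548.64 TB

4.04 PiB = 4.04 × 2^50 bytes = 4,548,635,623,644,200.96 bytes
1 TB = 10^12 bytes = 1,000,000,000,000 bytes
4,548,635,623,644,200.96 / 1,000,000,000,000 = 4,548.64 TB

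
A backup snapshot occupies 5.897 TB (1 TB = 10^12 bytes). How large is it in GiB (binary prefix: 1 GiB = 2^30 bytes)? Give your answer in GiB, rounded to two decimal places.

5,492.01 GiB

5.897 TB = 5.897 × 10^12 bytes = 5,897,000,000,000 bytes
1 GiB = 1,073,741,824 bytes
5,897,000,000,000 / 1,073,741,824 = 5,492.01 GiB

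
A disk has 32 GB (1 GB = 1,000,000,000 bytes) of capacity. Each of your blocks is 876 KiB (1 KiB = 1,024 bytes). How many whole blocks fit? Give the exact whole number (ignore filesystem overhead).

35,673

Capacity: 32 GB = 32,000,000,000 bytes
Per item: 876 KiB = 897,024 bytes
⌊32,000,000,000 / 897,024⌋ = 35,673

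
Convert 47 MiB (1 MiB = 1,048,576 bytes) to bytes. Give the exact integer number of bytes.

49,283,072 bytes

47 × 1,048,576 = 49,283,072 bytes  (1 MiB = 2^20 bytes)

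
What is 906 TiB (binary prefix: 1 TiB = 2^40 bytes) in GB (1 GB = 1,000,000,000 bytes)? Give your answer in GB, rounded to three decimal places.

906 TiB = 906 × 2^40 bytes = 996,157,534,765,056 bytes
1 GB = 10^9 bytes = 1,000,000,000 bytes
996,157,534,765,056 / 1,000,000,000 = 996,157.535 GB

996,157.535 GB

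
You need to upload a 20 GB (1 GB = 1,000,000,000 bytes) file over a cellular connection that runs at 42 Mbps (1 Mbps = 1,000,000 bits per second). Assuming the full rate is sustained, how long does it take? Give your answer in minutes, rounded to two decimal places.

20 GB = 20,000,000,000 bytes = 160,000,000,000 bits
42 Mbps = 42,000,000 bits/s
time = 160,000,000,000 / 42,000,000 = 3,809.524 s
3,809.524 s / 60 = 63.49 minutes

63.49 minutes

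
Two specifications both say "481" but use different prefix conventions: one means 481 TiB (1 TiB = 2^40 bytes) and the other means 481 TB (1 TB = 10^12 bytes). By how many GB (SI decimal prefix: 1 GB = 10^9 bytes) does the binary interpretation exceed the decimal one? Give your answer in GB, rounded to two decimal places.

47,865.09 GB

481 TiB = 481 × 1,099,511,627,776 = 528,865,092,960,256 bytes
481 TB = 481 × 1,000,000,000,000 = 481,000,000,000,000 bytes
difference = 47,865,092,960,256 bytes
47,865,092,960,256 / 1,000,000,000 = 47,865.09 GB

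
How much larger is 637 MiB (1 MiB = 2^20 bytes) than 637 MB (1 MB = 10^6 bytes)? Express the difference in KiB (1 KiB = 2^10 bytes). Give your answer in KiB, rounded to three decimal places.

30,217.688 KiB

637 MiB = 637 × 1,048,576 = 667,942,912 bytes
637 MB = 637 × 1,000,000 = 637,000,000 bytes
difference = 30,942,912 bytes
30,942,912 / 1,024 = 30,217.688 KiB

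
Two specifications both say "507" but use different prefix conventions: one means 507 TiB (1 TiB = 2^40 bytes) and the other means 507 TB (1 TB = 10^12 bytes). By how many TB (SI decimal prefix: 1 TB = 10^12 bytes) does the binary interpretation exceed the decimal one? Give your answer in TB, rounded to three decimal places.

50.452 TB

507 TiB = 507 × 1,099,511,627,776 = 557,452,395,282,432 bytes
507 TB = 507 × 1,000,000,000,000 = 507,000,000,000,000 bytes
difference = 50,452,395,282,432 bytes
50,452,395,282,432 / 1,000,000,000,000 = 50.452 TB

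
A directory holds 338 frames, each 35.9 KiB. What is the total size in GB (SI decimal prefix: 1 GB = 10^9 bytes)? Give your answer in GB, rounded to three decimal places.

0.012 GB

Total = 338 × 35.9 KiB = 12134.2 KiB
= 12134.2 × 1,024 bytes = 12,425,420.8 bytes
1 GB = 1,000,000,000 bytes
12,425,420.8 / 1,000,000,000 = 0.012 GB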